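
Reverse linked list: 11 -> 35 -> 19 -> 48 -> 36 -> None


Step 1: curr=11, set curr.next=prev(None) | reversed so far: 11
Step 2: curr=35, set curr.next=prev(11) | reversed so far: 35 -> 11
Step 3: curr=19, set curr.next=prev(35) | reversed so far: 19 -> 35 -> 11
Step 4: curr=48, set curr.next=prev(19) | reversed so far: 48 -> 19 -> 35 -> 11
Step 5: curr=36, set curr.next=prev(48) | reversed so far: 36 -> 48 -> 19 -> 35 -> 11

36 -> 48 -> 19 -> 35 -> 11 -> None


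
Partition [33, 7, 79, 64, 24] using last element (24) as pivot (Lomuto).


Pivot: 24
  7 <= 24: swap -> [7, 33, 79, 64, 24]
Place pivot at 1: [7, 24, 79, 64, 33]

Partitioned: [7, 24, 79, 64, 33]


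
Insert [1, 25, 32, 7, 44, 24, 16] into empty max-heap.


Insert 1: [1]
Insert 25: [25, 1]
Insert 32: [32, 1, 25]
Insert 7: [32, 7, 25, 1]
Insert 44: [44, 32, 25, 1, 7]
Insert 24: [44, 32, 25, 1, 7, 24]
Insert 16: [44, 32, 25, 1, 7, 24, 16]

Final heap: [44, 32, 25, 1, 7, 24, 16]


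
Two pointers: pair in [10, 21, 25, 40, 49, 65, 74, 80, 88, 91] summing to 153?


lo=0(10)+hi=9(91)=101
lo=1(21)+hi=9(91)=112
lo=2(25)+hi=9(91)=116
lo=3(40)+hi=9(91)=131
lo=4(49)+hi=9(91)=140
lo=5(65)+hi=9(91)=156
lo=5(65)+hi=8(88)=153

Yes: 65+88=153


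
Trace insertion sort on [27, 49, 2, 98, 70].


Initial: [27, 49, 2, 98, 70]
Insert 49: [27, 49, 2, 98, 70]
Insert 2: [2, 27, 49, 98, 70]
Insert 98: [2, 27, 49, 98, 70]
Insert 70: [2, 27, 49, 70, 98]

Sorted: [2, 27, 49, 70, 98]


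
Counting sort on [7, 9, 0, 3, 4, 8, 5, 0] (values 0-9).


Input: [7, 9, 0, 3, 4, 8, 5, 0]
Counts: [2, 0, 0, 1, 1, 1, 0, 1, 1, 1]

Sorted: [0, 0, 3, 4, 5, 7, 8, 9]


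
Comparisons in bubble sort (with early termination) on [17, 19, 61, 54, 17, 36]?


Algorithm: bubble sort (with early termination)
Input: [17, 19, 61, 54, 17, 36]
Sorted: [17, 17, 19, 36, 54, 61]

14


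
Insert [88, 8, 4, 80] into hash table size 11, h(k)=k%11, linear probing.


Insert 88: h=0 -> slot 0
Insert 8: h=8 -> slot 8
Insert 4: h=4 -> slot 4
Insert 80: h=3 -> slot 3

Table: [88, None, None, 80, 4, None, None, None, 8, None, None]


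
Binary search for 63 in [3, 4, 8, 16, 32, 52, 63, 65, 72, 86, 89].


Step 1: lo=0, hi=10, mid=5, val=52
Step 2: lo=6, hi=10, mid=8, val=72
Step 3: lo=6, hi=7, mid=6, val=63

Found at index 6


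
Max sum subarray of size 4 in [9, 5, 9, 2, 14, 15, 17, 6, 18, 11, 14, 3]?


[0:4]: 25
[1:5]: 30
[2:6]: 40
[3:7]: 48
[4:8]: 52
[5:9]: 56
[6:10]: 52
[7:11]: 49
[8:12]: 46

Max: 56 at [5:9]


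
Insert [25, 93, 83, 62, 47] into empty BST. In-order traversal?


Insert 25: root
Insert 93: R from 25
Insert 83: R from 25 -> L from 93
Insert 62: R from 25 -> L from 93 -> L from 83
Insert 47: R from 25 -> L from 93 -> L from 83 -> L from 62

In-order: [25, 47, 62, 83, 93]


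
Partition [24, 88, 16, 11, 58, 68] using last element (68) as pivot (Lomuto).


Pivot: 68
  24 <= 68: advance i (no swap)
  16 <= 68: swap -> [24, 16, 88, 11, 58, 68]
  11 <= 68: swap -> [24, 16, 11, 88, 58, 68]
  58 <= 68: swap -> [24, 16, 11, 58, 88, 68]
Place pivot at 4: [24, 16, 11, 58, 68, 88]

Partitioned: [24, 16, 11, 58, 68, 88]


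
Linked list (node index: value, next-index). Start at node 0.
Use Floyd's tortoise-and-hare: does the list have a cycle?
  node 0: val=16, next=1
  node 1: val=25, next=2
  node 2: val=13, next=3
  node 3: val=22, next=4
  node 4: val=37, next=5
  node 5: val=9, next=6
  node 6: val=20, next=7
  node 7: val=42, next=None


Floyd's tortoise (slow, +1) and hare (fast, +2):
  init: slow=0, fast=0
  step 1: slow=1, fast=2
  step 2: slow=2, fast=4
  step 3: slow=3, fast=6
  step 4: fast 6->7->None, no cycle

Cycle: no


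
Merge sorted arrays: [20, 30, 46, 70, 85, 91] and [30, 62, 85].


Take 20 from A
Take 30 from A
Take 30 from B
Take 46 from A
Take 62 from B
Take 70 from A
Take 85 from A
Take 85 from B

Merged: [20, 30, 30, 46, 62, 70, 85, 85, 91]


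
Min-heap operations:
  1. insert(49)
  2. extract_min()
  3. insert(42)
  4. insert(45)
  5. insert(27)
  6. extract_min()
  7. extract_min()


insert(49) -> [49]
extract_min()->49, []
insert(42) -> [42]
insert(45) -> [42, 45]
insert(27) -> [27, 45, 42]
extract_min()->27, [42, 45]
extract_min()->42, [45]

Final heap: [45]


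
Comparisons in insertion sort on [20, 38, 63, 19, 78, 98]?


Algorithm: insertion sort
Input: [20, 38, 63, 19, 78, 98]
Sorted: [19, 20, 38, 63, 78, 98]

7


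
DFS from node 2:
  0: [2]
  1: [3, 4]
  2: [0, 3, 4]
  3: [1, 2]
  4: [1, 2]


Visit 2, push [4, 3, 0]
Visit 0, push []
Visit 3, push [1]
Visit 1, push [4]
Visit 4, push []

DFS order: [2, 0, 3, 1, 4]


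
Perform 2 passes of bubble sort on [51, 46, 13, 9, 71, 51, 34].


Initial: [51, 46, 13, 9, 71, 51, 34]
Pass 1: [46, 13, 9, 51, 51, 34, 71] (5 swaps)
Pass 2: [13, 9, 46, 51, 34, 51, 71] (3 swaps)

After 2 passes: [13, 9, 46, 51, 34, 51, 71]


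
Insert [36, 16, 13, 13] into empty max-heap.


Insert 36: [36]
Insert 16: [36, 16]
Insert 13: [36, 16, 13]
Insert 13: [36, 16, 13, 13]

Final heap: [36, 16, 13, 13]


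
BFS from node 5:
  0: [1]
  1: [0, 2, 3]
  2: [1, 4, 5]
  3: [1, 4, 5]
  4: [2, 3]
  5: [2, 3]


Visit 5, enqueue [2, 3]
Visit 2, enqueue [1, 4]
Visit 3, enqueue []
Visit 1, enqueue [0]
Visit 4, enqueue []
Visit 0, enqueue []

BFS order: [5, 2, 3, 1, 4, 0]


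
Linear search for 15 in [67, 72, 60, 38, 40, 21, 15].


i=0: 67!=15
i=1: 72!=15
i=2: 60!=15
i=3: 38!=15
i=4: 40!=15
i=5: 21!=15
i=6: 15==15 found!

Found at 6, 7 comps


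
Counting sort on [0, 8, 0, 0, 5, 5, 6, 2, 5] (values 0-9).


Input: [0, 8, 0, 0, 5, 5, 6, 2, 5]
Counts: [3, 0, 1, 0, 0, 3, 1, 0, 1, 0]

Sorted: [0, 0, 0, 2, 5, 5, 5, 6, 8]


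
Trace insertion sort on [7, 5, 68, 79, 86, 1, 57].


Initial: [7, 5, 68, 79, 86, 1, 57]
Insert 5: [5, 7, 68, 79, 86, 1, 57]
Insert 68: [5, 7, 68, 79, 86, 1, 57]
Insert 79: [5, 7, 68, 79, 86, 1, 57]
Insert 86: [5, 7, 68, 79, 86, 1, 57]
Insert 1: [1, 5, 7, 68, 79, 86, 57]
Insert 57: [1, 5, 7, 57, 68, 79, 86]

Sorted: [1, 5, 7, 57, 68, 79, 86]


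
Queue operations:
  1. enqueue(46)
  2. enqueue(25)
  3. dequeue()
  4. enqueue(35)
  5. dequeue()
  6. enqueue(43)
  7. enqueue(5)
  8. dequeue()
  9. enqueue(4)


enqueue(46) -> [46]
enqueue(25) -> [46, 25]
dequeue()->46, [25]
enqueue(35) -> [25, 35]
dequeue()->25, [35]
enqueue(43) -> [35, 43]
enqueue(5) -> [35, 43, 5]
dequeue()->35, [43, 5]
enqueue(4) -> [43, 5, 4]

Final queue: [43, 5, 4]


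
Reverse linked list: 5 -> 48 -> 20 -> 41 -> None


Step 1: curr=5, set curr.next=prev(None) | reversed so far: 5
Step 2: curr=48, set curr.next=prev(5) | reversed so far: 48 -> 5
Step 3: curr=20, set curr.next=prev(48) | reversed so far: 20 -> 48 -> 5
Step 4: curr=41, set curr.next=prev(20) | reversed so far: 41 -> 20 -> 48 -> 5

41 -> 20 -> 48 -> 5 -> None


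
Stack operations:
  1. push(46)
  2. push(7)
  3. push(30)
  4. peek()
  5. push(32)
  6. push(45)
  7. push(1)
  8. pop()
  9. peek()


push(46) -> [46]
push(7) -> [46, 7]
push(30) -> [46, 7, 30]
peek()->30
push(32) -> [46, 7, 30, 32]
push(45) -> [46, 7, 30, 32, 45]
push(1) -> [46, 7, 30, 32, 45, 1]
pop()->1, [46, 7, 30, 32, 45]
peek()->45

Final stack: [46, 7, 30, 32, 45]


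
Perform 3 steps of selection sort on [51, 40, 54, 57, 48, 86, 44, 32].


Initial: [51, 40, 54, 57, 48, 86, 44, 32]
Step 1: min=32 at 7
  Swap: [32, 40, 54, 57, 48, 86, 44, 51]
Step 2: min=40 at 1
  Swap: [32, 40, 54, 57, 48, 86, 44, 51]
Step 3: min=44 at 6
  Swap: [32, 40, 44, 57, 48, 86, 54, 51]

After 3 steps: [32, 40, 44, 57, 48, 86, 54, 51]


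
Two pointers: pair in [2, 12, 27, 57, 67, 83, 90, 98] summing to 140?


lo=0(2)+hi=7(98)=100
lo=1(12)+hi=7(98)=110
lo=2(27)+hi=7(98)=125
lo=3(57)+hi=7(98)=155
lo=3(57)+hi=6(90)=147
lo=3(57)+hi=5(83)=140

Yes: 57+83=140


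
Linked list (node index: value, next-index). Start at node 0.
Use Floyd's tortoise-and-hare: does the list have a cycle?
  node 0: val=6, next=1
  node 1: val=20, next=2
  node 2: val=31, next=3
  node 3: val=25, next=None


Floyd's tortoise (slow, +1) and hare (fast, +2):
  init: slow=0, fast=0
  step 1: slow=1, fast=2
  step 2: fast 2->3->None, no cycle

Cycle: no


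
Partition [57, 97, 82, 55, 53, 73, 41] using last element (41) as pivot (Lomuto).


Pivot: 41
Place pivot at 0: [41, 97, 82, 55, 53, 73, 57]

Partitioned: [41, 97, 82, 55, 53, 73, 57]


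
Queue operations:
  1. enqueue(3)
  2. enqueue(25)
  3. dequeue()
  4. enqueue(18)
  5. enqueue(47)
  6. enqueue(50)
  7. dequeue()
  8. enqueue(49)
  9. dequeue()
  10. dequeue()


enqueue(3) -> [3]
enqueue(25) -> [3, 25]
dequeue()->3, [25]
enqueue(18) -> [25, 18]
enqueue(47) -> [25, 18, 47]
enqueue(50) -> [25, 18, 47, 50]
dequeue()->25, [18, 47, 50]
enqueue(49) -> [18, 47, 50, 49]
dequeue()->18, [47, 50, 49]
dequeue()->47, [50, 49]

Final queue: [50, 49]


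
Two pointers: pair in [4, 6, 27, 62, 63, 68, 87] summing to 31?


lo=0(4)+hi=6(87)=91
lo=0(4)+hi=5(68)=72
lo=0(4)+hi=4(63)=67
lo=0(4)+hi=3(62)=66
lo=0(4)+hi=2(27)=31

Yes: 4+27=31


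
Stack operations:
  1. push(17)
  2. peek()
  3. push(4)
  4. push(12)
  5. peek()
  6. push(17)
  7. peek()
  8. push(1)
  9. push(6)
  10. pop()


push(17) -> [17]
peek()->17
push(4) -> [17, 4]
push(12) -> [17, 4, 12]
peek()->12
push(17) -> [17, 4, 12, 17]
peek()->17
push(1) -> [17, 4, 12, 17, 1]
push(6) -> [17, 4, 12, 17, 1, 6]
pop()->6, [17, 4, 12, 17, 1]

Final stack: [17, 4, 12, 17, 1]


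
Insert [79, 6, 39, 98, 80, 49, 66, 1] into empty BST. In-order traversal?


Insert 79: root
Insert 6: L from 79
Insert 39: L from 79 -> R from 6
Insert 98: R from 79
Insert 80: R from 79 -> L from 98
Insert 49: L from 79 -> R from 6 -> R from 39
Insert 66: L from 79 -> R from 6 -> R from 39 -> R from 49
Insert 1: L from 79 -> L from 6

In-order: [1, 6, 39, 49, 66, 79, 80, 98]


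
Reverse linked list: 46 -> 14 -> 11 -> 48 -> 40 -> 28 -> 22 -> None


Step 1: curr=46, set curr.next=prev(None) | reversed so far: 46
Step 2: curr=14, set curr.next=prev(46) | reversed so far: 14 -> 46
Step 3: curr=11, set curr.next=prev(14) | reversed so far: 11 -> 14 -> 46
Step 4: curr=48, set curr.next=prev(11) | reversed so far: 48 -> 11 -> 14 -> 46
Step 5: curr=40, set curr.next=prev(48) | reversed so far: 40 -> 48 -> 11 -> 14 -> 46
Step 6: curr=28, set curr.next=prev(40) | reversed so far: 28 -> 40 -> 48 -> 11 -> 14 -> 46
Step 7: curr=22, set curr.next=prev(28) | reversed so far: 22 -> 28 -> 40 -> 48 -> 11 -> 14 -> 46

22 -> 28 -> 40 -> 48 -> 11 -> 14 -> 46 -> None


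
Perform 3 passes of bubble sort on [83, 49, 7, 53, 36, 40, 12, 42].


Initial: [83, 49, 7, 53, 36, 40, 12, 42]
Pass 1: [49, 7, 53, 36, 40, 12, 42, 83] (7 swaps)
Pass 2: [7, 49, 36, 40, 12, 42, 53, 83] (5 swaps)
Pass 3: [7, 36, 40, 12, 42, 49, 53, 83] (4 swaps)

After 3 passes: [7, 36, 40, 12, 42, 49, 53, 83]


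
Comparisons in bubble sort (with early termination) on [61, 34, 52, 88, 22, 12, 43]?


Algorithm: bubble sort (with early termination)
Input: [61, 34, 52, 88, 22, 12, 43]
Sorted: [12, 22, 34, 43, 52, 61, 88]

21


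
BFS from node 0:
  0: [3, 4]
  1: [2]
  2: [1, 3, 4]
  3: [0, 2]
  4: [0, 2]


Visit 0, enqueue [3, 4]
Visit 3, enqueue [2]
Visit 4, enqueue []
Visit 2, enqueue [1]
Visit 1, enqueue []

BFS order: [0, 3, 4, 2, 1]


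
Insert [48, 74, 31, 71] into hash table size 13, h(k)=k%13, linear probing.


Insert 48: h=9 -> slot 9
Insert 74: h=9, 1 probes -> slot 10
Insert 31: h=5 -> slot 5
Insert 71: h=6 -> slot 6

Table: [None, None, None, None, None, 31, 71, None, None, 48, 74, None, None]


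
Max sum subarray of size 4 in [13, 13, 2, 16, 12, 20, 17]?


[0:4]: 44
[1:5]: 43
[2:6]: 50
[3:7]: 65

Max: 65 at [3:7]


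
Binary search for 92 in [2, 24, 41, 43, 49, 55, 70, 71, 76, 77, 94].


Step 1: lo=0, hi=10, mid=5, val=55
Step 2: lo=6, hi=10, mid=8, val=76
Step 3: lo=9, hi=10, mid=9, val=77
Step 4: lo=10, hi=10, mid=10, val=94

Not found


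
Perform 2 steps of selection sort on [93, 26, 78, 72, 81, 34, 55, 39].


Initial: [93, 26, 78, 72, 81, 34, 55, 39]
Step 1: min=26 at 1
  Swap: [26, 93, 78, 72, 81, 34, 55, 39]
Step 2: min=34 at 5
  Swap: [26, 34, 78, 72, 81, 93, 55, 39]

After 2 steps: [26, 34, 78, 72, 81, 93, 55, 39]


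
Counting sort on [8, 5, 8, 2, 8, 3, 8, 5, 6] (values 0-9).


Input: [8, 5, 8, 2, 8, 3, 8, 5, 6]
Counts: [0, 0, 1, 1, 0, 2, 1, 0, 4, 0]

Sorted: [2, 3, 5, 5, 6, 8, 8, 8, 8]


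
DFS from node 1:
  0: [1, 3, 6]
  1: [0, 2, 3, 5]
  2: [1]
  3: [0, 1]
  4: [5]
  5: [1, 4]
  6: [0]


Visit 1, push [5, 3, 2, 0]
Visit 0, push [6, 3]
Visit 3, push []
Visit 6, push []
Visit 2, push []
Visit 5, push [4]
Visit 4, push []

DFS order: [1, 0, 3, 6, 2, 5, 4]


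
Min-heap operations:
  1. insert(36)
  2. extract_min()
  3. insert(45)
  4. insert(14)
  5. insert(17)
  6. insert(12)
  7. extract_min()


insert(36) -> [36]
extract_min()->36, []
insert(45) -> [45]
insert(14) -> [14, 45]
insert(17) -> [14, 45, 17]
insert(12) -> [12, 14, 17, 45]
extract_min()->12, [14, 45, 17]

Final heap: [14, 45, 17]


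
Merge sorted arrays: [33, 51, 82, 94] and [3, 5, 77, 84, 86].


Take 3 from B
Take 5 from B
Take 33 from A
Take 51 from A
Take 77 from B
Take 82 from A
Take 84 from B
Take 86 from B

Merged: [3, 5, 33, 51, 77, 82, 84, 86, 94]


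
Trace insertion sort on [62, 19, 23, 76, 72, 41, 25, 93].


Initial: [62, 19, 23, 76, 72, 41, 25, 93]
Insert 19: [19, 62, 23, 76, 72, 41, 25, 93]
Insert 23: [19, 23, 62, 76, 72, 41, 25, 93]
Insert 76: [19, 23, 62, 76, 72, 41, 25, 93]
Insert 72: [19, 23, 62, 72, 76, 41, 25, 93]
Insert 41: [19, 23, 41, 62, 72, 76, 25, 93]
Insert 25: [19, 23, 25, 41, 62, 72, 76, 93]
Insert 93: [19, 23, 25, 41, 62, 72, 76, 93]

Sorted: [19, 23, 25, 41, 62, 72, 76, 93]


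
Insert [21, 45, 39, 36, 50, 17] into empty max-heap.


Insert 21: [21]
Insert 45: [45, 21]
Insert 39: [45, 21, 39]
Insert 36: [45, 36, 39, 21]
Insert 50: [50, 45, 39, 21, 36]
Insert 17: [50, 45, 39, 21, 36, 17]

Final heap: [50, 45, 39, 21, 36, 17]


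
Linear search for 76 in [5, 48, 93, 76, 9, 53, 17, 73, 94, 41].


i=0: 5!=76
i=1: 48!=76
i=2: 93!=76
i=3: 76==76 found!

Found at 3, 4 comps


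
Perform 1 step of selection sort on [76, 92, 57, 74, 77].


Initial: [76, 92, 57, 74, 77]
Step 1: min=57 at 2
  Swap: [57, 92, 76, 74, 77]

After 1 step: [57, 92, 76, 74, 77]


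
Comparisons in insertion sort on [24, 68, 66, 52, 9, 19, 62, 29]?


Algorithm: insertion sort
Input: [24, 68, 66, 52, 9, 19, 62, 29]
Sorted: [9, 19, 24, 29, 52, 62, 66, 68]

23


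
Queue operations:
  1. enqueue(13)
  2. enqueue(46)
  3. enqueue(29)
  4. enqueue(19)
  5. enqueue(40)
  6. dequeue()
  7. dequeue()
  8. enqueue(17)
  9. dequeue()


enqueue(13) -> [13]
enqueue(46) -> [13, 46]
enqueue(29) -> [13, 46, 29]
enqueue(19) -> [13, 46, 29, 19]
enqueue(40) -> [13, 46, 29, 19, 40]
dequeue()->13, [46, 29, 19, 40]
dequeue()->46, [29, 19, 40]
enqueue(17) -> [29, 19, 40, 17]
dequeue()->29, [19, 40, 17]

Final queue: [19, 40, 17]


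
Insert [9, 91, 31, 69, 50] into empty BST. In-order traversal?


Insert 9: root
Insert 91: R from 9
Insert 31: R from 9 -> L from 91
Insert 69: R from 9 -> L from 91 -> R from 31
Insert 50: R from 9 -> L from 91 -> R from 31 -> L from 69

In-order: [9, 31, 50, 69, 91]


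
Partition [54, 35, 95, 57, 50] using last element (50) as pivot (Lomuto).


Pivot: 50
  35 <= 50: swap -> [35, 54, 95, 57, 50]
Place pivot at 1: [35, 50, 95, 57, 54]

Partitioned: [35, 50, 95, 57, 54]


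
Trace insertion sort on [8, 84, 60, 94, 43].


Initial: [8, 84, 60, 94, 43]
Insert 84: [8, 84, 60, 94, 43]
Insert 60: [8, 60, 84, 94, 43]
Insert 94: [8, 60, 84, 94, 43]
Insert 43: [8, 43, 60, 84, 94]

Sorted: [8, 43, 60, 84, 94]


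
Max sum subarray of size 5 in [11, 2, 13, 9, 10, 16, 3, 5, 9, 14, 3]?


[0:5]: 45
[1:6]: 50
[2:7]: 51
[3:8]: 43
[4:9]: 43
[5:10]: 47
[6:11]: 34

Max: 51 at [2:7]


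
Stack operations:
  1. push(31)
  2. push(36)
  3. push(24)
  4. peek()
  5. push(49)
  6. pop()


push(31) -> [31]
push(36) -> [31, 36]
push(24) -> [31, 36, 24]
peek()->24
push(49) -> [31, 36, 24, 49]
pop()->49, [31, 36, 24]

Final stack: [31, 36, 24]


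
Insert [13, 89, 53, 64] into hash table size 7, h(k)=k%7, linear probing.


Insert 13: h=6 -> slot 6
Insert 89: h=5 -> slot 5
Insert 53: h=4 -> slot 4
Insert 64: h=1 -> slot 1

Table: [None, 64, None, None, 53, 89, 13]


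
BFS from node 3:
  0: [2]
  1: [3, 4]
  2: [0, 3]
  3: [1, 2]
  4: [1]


Visit 3, enqueue [1, 2]
Visit 1, enqueue [4]
Visit 2, enqueue [0]
Visit 4, enqueue []
Visit 0, enqueue []

BFS order: [3, 1, 2, 4, 0]


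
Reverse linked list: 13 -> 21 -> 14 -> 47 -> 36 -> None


Step 1: curr=13, set curr.next=prev(None) | reversed so far: 13
Step 2: curr=21, set curr.next=prev(13) | reversed so far: 21 -> 13
Step 3: curr=14, set curr.next=prev(21) | reversed so far: 14 -> 21 -> 13
Step 4: curr=47, set curr.next=prev(14) | reversed so far: 47 -> 14 -> 21 -> 13
Step 5: curr=36, set curr.next=prev(47) | reversed so far: 36 -> 47 -> 14 -> 21 -> 13

36 -> 47 -> 14 -> 21 -> 13 -> None


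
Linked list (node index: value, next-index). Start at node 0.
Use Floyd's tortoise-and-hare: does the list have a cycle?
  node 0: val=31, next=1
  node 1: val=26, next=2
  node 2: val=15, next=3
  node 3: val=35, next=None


Floyd's tortoise (slow, +1) and hare (fast, +2):
  init: slow=0, fast=0
  step 1: slow=1, fast=2
  step 2: fast 2->3->None, no cycle

Cycle: no


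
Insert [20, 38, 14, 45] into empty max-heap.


Insert 20: [20]
Insert 38: [38, 20]
Insert 14: [38, 20, 14]
Insert 45: [45, 38, 14, 20]

Final heap: [45, 38, 14, 20]


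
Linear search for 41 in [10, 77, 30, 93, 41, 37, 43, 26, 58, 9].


i=0: 10!=41
i=1: 77!=41
i=2: 30!=41
i=3: 93!=41
i=4: 41==41 found!

Found at 4, 5 comps


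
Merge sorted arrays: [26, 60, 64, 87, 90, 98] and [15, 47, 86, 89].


Take 15 from B
Take 26 from A
Take 47 from B
Take 60 from A
Take 64 from A
Take 86 from B
Take 87 from A
Take 89 from B

Merged: [15, 26, 47, 60, 64, 86, 87, 89, 90, 98]


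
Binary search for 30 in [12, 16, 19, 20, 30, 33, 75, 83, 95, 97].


Step 1: lo=0, hi=9, mid=4, val=30

Found at index 4


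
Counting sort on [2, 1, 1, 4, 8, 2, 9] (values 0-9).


Input: [2, 1, 1, 4, 8, 2, 9]
Counts: [0, 2, 2, 0, 1, 0, 0, 0, 1, 1]

Sorted: [1, 1, 2, 2, 4, 8, 9]


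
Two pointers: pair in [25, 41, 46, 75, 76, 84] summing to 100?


lo=0(25)+hi=5(84)=109
lo=0(25)+hi=4(76)=101
lo=0(25)+hi=3(75)=100

Yes: 25+75=100


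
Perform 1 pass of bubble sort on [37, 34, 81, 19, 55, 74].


Initial: [37, 34, 81, 19, 55, 74]
Pass 1: [34, 37, 19, 55, 74, 81] (4 swaps)

After 1 pass: [34, 37, 19, 55, 74, 81]


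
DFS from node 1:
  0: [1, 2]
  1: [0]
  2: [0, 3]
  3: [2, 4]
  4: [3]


Visit 1, push [0]
Visit 0, push [2]
Visit 2, push [3]
Visit 3, push [4]
Visit 4, push []

DFS order: [1, 0, 2, 3, 4]


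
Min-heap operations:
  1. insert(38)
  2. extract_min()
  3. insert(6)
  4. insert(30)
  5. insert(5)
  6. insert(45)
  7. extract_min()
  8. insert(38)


insert(38) -> [38]
extract_min()->38, []
insert(6) -> [6]
insert(30) -> [6, 30]
insert(5) -> [5, 30, 6]
insert(45) -> [5, 30, 6, 45]
extract_min()->5, [6, 30, 45]
insert(38) -> [6, 30, 45, 38]

Final heap: [6, 30, 45, 38]


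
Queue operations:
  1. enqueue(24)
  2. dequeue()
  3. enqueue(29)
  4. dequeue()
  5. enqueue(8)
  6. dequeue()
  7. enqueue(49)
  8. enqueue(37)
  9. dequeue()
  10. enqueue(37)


enqueue(24) -> [24]
dequeue()->24, []
enqueue(29) -> [29]
dequeue()->29, []
enqueue(8) -> [8]
dequeue()->8, []
enqueue(49) -> [49]
enqueue(37) -> [49, 37]
dequeue()->49, [37]
enqueue(37) -> [37, 37]

Final queue: [37, 37]


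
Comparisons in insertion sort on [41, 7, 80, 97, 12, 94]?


Algorithm: insertion sort
Input: [41, 7, 80, 97, 12, 94]
Sorted: [7, 12, 41, 80, 94, 97]

9


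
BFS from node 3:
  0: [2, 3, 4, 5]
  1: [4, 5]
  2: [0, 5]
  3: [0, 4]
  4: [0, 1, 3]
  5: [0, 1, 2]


Visit 3, enqueue [0, 4]
Visit 0, enqueue [2, 5]
Visit 4, enqueue [1]
Visit 2, enqueue []
Visit 5, enqueue []
Visit 1, enqueue []

BFS order: [3, 0, 4, 2, 5, 1]


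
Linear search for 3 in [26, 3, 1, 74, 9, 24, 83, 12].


i=0: 26!=3
i=1: 3==3 found!

Found at 1, 2 comps


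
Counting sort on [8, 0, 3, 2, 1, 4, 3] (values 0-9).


Input: [8, 0, 3, 2, 1, 4, 3]
Counts: [1, 1, 1, 2, 1, 0, 0, 0, 1, 0]

Sorted: [0, 1, 2, 3, 3, 4, 8]


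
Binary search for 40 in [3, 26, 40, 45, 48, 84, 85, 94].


Step 1: lo=0, hi=7, mid=3, val=45
Step 2: lo=0, hi=2, mid=1, val=26
Step 3: lo=2, hi=2, mid=2, val=40

Found at index 2


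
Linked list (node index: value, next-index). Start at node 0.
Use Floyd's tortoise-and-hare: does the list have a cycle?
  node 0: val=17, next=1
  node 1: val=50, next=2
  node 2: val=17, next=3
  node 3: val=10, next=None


Floyd's tortoise (slow, +1) and hare (fast, +2):
  init: slow=0, fast=0
  step 1: slow=1, fast=2
  step 2: fast 2->3->None, no cycle

Cycle: no


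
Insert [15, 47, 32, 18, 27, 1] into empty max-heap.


Insert 15: [15]
Insert 47: [47, 15]
Insert 32: [47, 15, 32]
Insert 18: [47, 18, 32, 15]
Insert 27: [47, 27, 32, 15, 18]
Insert 1: [47, 27, 32, 15, 18, 1]

Final heap: [47, 27, 32, 15, 18, 1]


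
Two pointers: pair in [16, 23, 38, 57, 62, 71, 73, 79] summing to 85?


lo=0(16)+hi=7(79)=95
lo=0(16)+hi=6(73)=89
lo=0(16)+hi=5(71)=87
lo=0(16)+hi=4(62)=78
lo=1(23)+hi=4(62)=85

Yes: 23+62=85


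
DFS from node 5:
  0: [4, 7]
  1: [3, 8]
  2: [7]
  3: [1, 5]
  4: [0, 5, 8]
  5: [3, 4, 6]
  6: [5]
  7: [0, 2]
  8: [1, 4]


Visit 5, push [6, 4, 3]
Visit 3, push [1]
Visit 1, push [8]
Visit 8, push [4]
Visit 4, push [0]
Visit 0, push [7]
Visit 7, push [2]
Visit 2, push []
Visit 6, push []

DFS order: [5, 3, 1, 8, 4, 0, 7, 2, 6]


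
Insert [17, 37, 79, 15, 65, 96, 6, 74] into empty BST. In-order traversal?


Insert 17: root
Insert 37: R from 17
Insert 79: R from 17 -> R from 37
Insert 15: L from 17
Insert 65: R from 17 -> R from 37 -> L from 79
Insert 96: R from 17 -> R from 37 -> R from 79
Insert 6: L from 17 -> L from 15
Insert 74: R from 17 -> R from 37 -> L from 79 -> R from 65

In-order: [6, 15, 17, 37, 65, 74, 79, 96]


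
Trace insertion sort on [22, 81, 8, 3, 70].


Initial: [22, 81, 8, 3, 70]
Insert 81: [22, 81, 8, 3, 70]
Insert 8: [8, 22, 81, 3, 70]
Insert 3: [3, 8, 22, 81, 70]
Insert 70: [3, 8, 22, 70, 81]

Sorted: [3, 8, 22, 70, 81]


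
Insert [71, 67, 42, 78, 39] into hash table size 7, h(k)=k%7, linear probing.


Insert 71: h=1 -> slot 1
Insert 67: h=4 -> slot 4
Insert 42: h=0 -> slot 0
Insert 78: h=1, 1 probes -> slot 2
Insert 39: h=4, 1 probes -> slot 5

Table: [42, 71, 78, None, 67, 39, None]


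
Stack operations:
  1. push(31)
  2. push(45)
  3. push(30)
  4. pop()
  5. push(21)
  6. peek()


push(31) -> [31]
push(45) -> [31, 45]
push(30) -> [31, 45, 30]
pop()->30, [31, 45]
push(21) -> [31, 45, 21]
peek()->21

Final stack: [31, 45, 21]


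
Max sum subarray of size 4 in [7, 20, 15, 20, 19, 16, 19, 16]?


[0:4]: 62
[1:5]: 74
[2:6]: 70
[3:7]: 74
[4:8]: 70

Max: 74 at [1:5]


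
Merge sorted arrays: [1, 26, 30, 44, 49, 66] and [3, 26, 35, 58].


Take 1 from A
Take 3 from B
Take 26 from A
Take 26 from B
Take 30 from A
Take 35 from B
Take 44 from A
Take 49 from A
Take 58 from B

Merged: [1, 3, 26, 26, 30, 35, 44, 49, 58, 66]


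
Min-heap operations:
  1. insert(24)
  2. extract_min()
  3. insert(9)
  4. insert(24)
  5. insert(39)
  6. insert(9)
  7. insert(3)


insert(24) -> [24]
extract_min()->24, []
insert(9) -> [9]
insert(24) -> [9, 24]
insert(39) -> [9, 24, 39]
insert(9) -> [9, 9, 39, 24]
insert(3) -> [3, 9, 39, 24, 9]

Final heap: [3, 9, 39, 24, 9]


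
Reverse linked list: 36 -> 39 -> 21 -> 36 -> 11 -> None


Step 1: curr=36, set curr.next=prev(None) | reversed so far: 36
Step 2: curr=39, set curr.next=prev(36) | reversed so far: 39 -> 36
Step 3: curr=21, set curr.next=prev(39) | reversed so far: 21 -> 39 -> 36
Step 4: curr=36, set curr.next=prev(21) | reversed so far: 36 -> 21 -> 39 -> 36
Step 5: curr=11, set curr.next=prev(36) | reversed so far: 11 -> 36 -> 21 -> 39 -> 36

11 -> 36 -> 21 -> 39 -> 36 -> None


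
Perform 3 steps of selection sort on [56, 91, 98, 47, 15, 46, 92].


Initial: [56, 91, 98, 47, 15, 46, 92]
Step 1: min=15 at 4
  Swap: [15, 91, 98, 47, 56, 46, 92]
Step 2: min=46 at 5
  Swap: [15, 46, 98, 47, 56, 91, 92]
Step 3: min=47 at 3
  Swap: [15, 46, 47, 98, 56, 91, 92]

After 3 steps: [15, 46, 47, 98, 56, 91, 92]


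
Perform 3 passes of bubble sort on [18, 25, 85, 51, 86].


Initial: [18, 25, 85, 51, 86]
Pass 1: [18, 25, 51, 85, 86] (1 swaps)
Pass 2: [18, 25, 51, 85, 86] (0 swaps)
Pass 3: [18, 25, 51, 85, 86] (0 swaps)

After 3 passes: [18, 25, 51, 85, 86]


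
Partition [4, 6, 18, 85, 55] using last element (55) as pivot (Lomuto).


Pivot: 55
  4 <= 55: advance i (no swap)
  6 <= 55: advance i (no swap)
  18 <= 55: advance i (no swap)
Place pivot at 3: [4, 6, 18, 55, 85]

Partitioned: [4, 6, 18, 55, 85]


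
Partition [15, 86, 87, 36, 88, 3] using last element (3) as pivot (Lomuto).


Pivot: 3
Place pivot at 0: [3, 86, 87, 36, 88, 15]

Partitioned: [3, 86, 87, 36, 88, 15]


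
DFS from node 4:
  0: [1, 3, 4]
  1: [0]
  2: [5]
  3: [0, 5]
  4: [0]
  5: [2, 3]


Visit 4, push [0]
Visit 0, push [3, 1]
Visit 1, push []
Visit 3, push [5]
Visit 5, push [2]
Visit 2, push []

DFS order: [4, 0, 1, 3, 5, 2]


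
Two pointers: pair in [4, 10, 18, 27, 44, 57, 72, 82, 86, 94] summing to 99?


lo=0(4)+hi=9(94)=98
lo=1(10)+hi=9(94)=104
lo=1(10)+hi=8(86)=96
lo=2(18)+hi=8(86)=104
lo=2(18)+hi=7(82)=100
lo=2(18)+hi=6(72)=90
lo=3(27)+hi=6(72)=99

Yes: 27+72=99


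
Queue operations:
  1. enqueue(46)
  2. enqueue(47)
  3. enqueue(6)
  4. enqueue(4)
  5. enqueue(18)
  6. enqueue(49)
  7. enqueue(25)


enqueue(46) -> [46]
enqueue(47) -> [46, 47]
enqueue(6) -> [46, 47, 6]
enqueue(4) -> [46, 47, 6, 4]
enqueue(18) -> [46, 47, 6, 4, 18]
enqueue(49) -> [46, 47, 6, 4, 18, 49]
enqueue(25) -> [46, 47, 6, 4, 18, 49, 25]

Final queue: [46, 47, 6, 4, 18, 49, 25]


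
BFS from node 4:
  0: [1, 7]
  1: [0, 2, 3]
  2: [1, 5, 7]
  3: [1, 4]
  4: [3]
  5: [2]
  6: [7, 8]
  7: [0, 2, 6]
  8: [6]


Visit 4, enqueue [3]
Visit 3, enqueue [1]
Visit 1, enqueue [0, 2]
Visit 0, enqueue [7]
Visit 2, enqueue [5]
Visit 7, enqueue [6]
Visit 5, enqueue []
Visit 6, enqueue [8]
Visit 8, enqueue []

BFS order: [4, 3, 1, 0, 2, 7, 5, 6, 8]


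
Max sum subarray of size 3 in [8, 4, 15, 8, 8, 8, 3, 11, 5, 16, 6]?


[0:3]: 27
[1:4]: 27
[2:5]: 31
[3:6]: 24
[4:7]: 19
[5:8]: 22
[6:9]: 19
[7:10]: 32
[8:11]: 27

Max: 32 at [7:10]


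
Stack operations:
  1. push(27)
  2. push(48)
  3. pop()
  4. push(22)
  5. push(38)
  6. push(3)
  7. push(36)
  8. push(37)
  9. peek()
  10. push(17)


push(27) -> [27]
push(48) -> [27, 48]
pop()->48, [27]
push(22) -> [27, 22]
push(38) -> [27, 22, 38]
push(3) -> [27, 22, 38, 3]
push(36) -> [27, 22, 38, 3, 36]
push(37) -> [27, 22, 38, 3, 36, 37]
peek()->37
push(17) -> [27, 22, 38, 3, 36, 37, 17]

Final stack: [27, 22, 38, 3, 36, 37, 17]


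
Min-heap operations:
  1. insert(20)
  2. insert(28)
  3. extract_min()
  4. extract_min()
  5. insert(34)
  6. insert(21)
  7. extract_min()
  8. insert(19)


insert(20) -> [20]
insert(28) -> [20, 28]
extract_min()->20, [28]
extract_min()->28, []
insert(34) -> [34]
insert(21) -> [21, 34]
extract_min()->21, [34]
insert(19) -> [19, 34]

Final heap: [19, 34]


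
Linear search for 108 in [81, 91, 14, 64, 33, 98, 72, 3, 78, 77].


i=0: 81!=108
i=1: 91!=108
i=2: 14!=108
i=3: 64!=108
i=4: 33!=108
i=5: 98!=108
i=6: 72!=108
i=7: 3!=108
i=8: 78!=108
i=9: 77!=108

Not found, 10 comps


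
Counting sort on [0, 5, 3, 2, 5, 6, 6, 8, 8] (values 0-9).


Input: [0, 5, 3, 2, 5, 6, 6, 8, 8]
Counts: [1, 0, 1, 1, 0, 2, 2, 0, 2, 0]

Sorted: [0, 2, 3, 5, 5, 6, 6, 8, 8]


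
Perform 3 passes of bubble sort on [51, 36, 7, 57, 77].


Initial: [51, 36, 7, 57, 77]
Pass 1: [36, 7, 51, 57, 77] (2 swaps)
Pass 2: [7, 36, 51, 57, 77] (1 swaps)
Pass 3: [7, 36, 51, 57, 77] (0 swaps)

After 3 passes: [7, 36, 51, 57, 77]


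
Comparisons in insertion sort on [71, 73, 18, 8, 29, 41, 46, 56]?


Algorithm: insertion sort
Input: [71, 73, 18, 8, 29, 41, 46, 56]
Sorted: [8, 18, 29, 41, 46, 56, 71, 73]

18


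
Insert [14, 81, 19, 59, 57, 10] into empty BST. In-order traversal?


Insert 14: root
Insert 81: R from 14
Insert 19: R from 14 -> L from 81
Insert 59: R from 14 -> L from 81 -> R from 19
Insert 57: R from 14 -> L from 81 -> R from 19 -> L from 59
Insert 10: L from 14

In-order: [10, 14, 19, 57, 59, 81]


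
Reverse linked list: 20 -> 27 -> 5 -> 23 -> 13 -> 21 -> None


Step 1: curr=20, set curr.next=prev(None) | reversed so far: 20
Step 2: curr=27, set curr.next=prev(20) | reversed so far: 27 -> 20
Step 3: curr=5, set curr.next=prev(27) | reversed so far: 5 -> 27 -> 20
Step 4: curr=23, set curr.next=prev(5) | reversed so far: 23 -> 5 -> 27 -> 20
Step 5: curr=13, set curr.next=prev(23) | reversed so far: 13 -> 23 -> 5 -> 27 -> 20
Step 6: curr=21, set curr.next=prev(13) | reversed so far: 21 -> 13 -> 23 -> 5 -> 27 -> 20

21 -> 13 -> 23 -> 5 -> 27 -> 20 -> None


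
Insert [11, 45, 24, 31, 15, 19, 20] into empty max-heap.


Insert 11: [11]
Insert 45: [45, 11]
Insert 24: [45, 11, 24]
Insert 31: [45, 31, 24, 11]
Insert 15: [45, 31, 24, 11, 15]
Insert 19: [45, 31, 24, 11, 15, 19]
Insert 20: [45, 31, 24, 11, 15, 19, 20]

Final heap: [45, 31, 24, 11, 15, 19, 20]


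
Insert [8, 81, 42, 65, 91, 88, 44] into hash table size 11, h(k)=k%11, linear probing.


Insert 8: h=8 -> slot 8
Insert 81: h=4 -> slot 4
Insert 42: h=9 -> slot 9
Insert 65: h=10 -> slot 10
Insert 91: h=3 -> slot 3
Insert 88: h=0 -> slot 0
Insert 44: h=0, 1 probes -> slot 1

Table: [88, 44, None, 91, 81, None, None, None, 8, 42, 65]


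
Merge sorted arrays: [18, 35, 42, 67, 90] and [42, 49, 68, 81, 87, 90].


Take 18 from A
Take 35 from A
Take 42 from A
Take 42 from B
Take 49 from B
Take 67 from A
Take 68 from B
Take 81 from B
Take 87 from B
Take 90 from A

Merged: [18, 35, 42, 42, 49, 67, 68, 81, 87, 90, 90]


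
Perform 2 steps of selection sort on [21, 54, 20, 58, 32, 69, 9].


Initial: [21, 54, 20, 58, 32, 69, 9]
Step 1: min=9 at 6
  Swap: [9, 54, 20, 58, 32, 69, 21]
Step 2: min=20 at 2
  Swap: [9, 20, 54, 58, 32, 69, 21]

After 2 steps: [9, 20, 54, 58, 32, 69, 21]


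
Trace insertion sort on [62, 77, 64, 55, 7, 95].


Initial: [62, 77, 64, 55, 7, 95]
Insert 77: [62, 77, 64, 55, 7, 95]
Insert 64: [62, 64, 77, 55, 7, 95]
Insert 55: [55, 62, 64, 77, 7, 95]
Insert 7: [7, 55, 62, 64, 77, 95]
Insert 95: [7, 55, 62, 64, 77, 95]

Sorted: [7, 55, 62, 64, 77, 95]


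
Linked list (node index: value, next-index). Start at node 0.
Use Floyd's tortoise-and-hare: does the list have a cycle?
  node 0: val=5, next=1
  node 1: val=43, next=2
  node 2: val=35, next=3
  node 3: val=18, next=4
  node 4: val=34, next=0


Floyd's tortoise (slow, +1) and hare (fast, +2):
  init: slow=0, fast=0
  step 1: slow=1, fast=2
  step 2: slow=2, fast=4
  step 3: slow=3, fast=1
  step 4: slow=4, fast=3
  step 5: slow=0, fast=0
  slow == fast at node 0: cycle detected

Cycle: yes


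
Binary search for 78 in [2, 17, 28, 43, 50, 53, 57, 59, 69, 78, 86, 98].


Step 1: lo=0, hi=11, mid=5, val=53
Step 2: lo=6, hi=11, mid=8, val=69
Step 3: lo=9, hi=11, mid=10, val=86
Step 4: lo=9, hi=9, mid=9, val=78

Found at index 9


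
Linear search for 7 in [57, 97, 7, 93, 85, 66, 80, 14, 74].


i=0: 57!=7
i=1: 97!=7
i=2: 7==7 found!

Found at 2, 3 comps


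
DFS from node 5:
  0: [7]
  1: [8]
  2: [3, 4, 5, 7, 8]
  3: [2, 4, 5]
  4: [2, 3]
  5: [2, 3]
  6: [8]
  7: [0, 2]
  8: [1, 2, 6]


Visit 5, push [3, 2]
Visit 2, push [8, 7, 4, 3]
Visit 3, push [4]
Visit 4, push []
Visit 7, push [0]
Visit 0, push []
Visit 8, push [6, 1]
Visit 1, push []
Visit 6, push []

DFS order: [5, 2, 3, 4, 7, 0, 8, 1, 6]


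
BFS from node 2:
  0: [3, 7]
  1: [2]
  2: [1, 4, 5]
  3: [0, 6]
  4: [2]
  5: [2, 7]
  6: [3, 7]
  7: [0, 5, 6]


Visit 2, enqueue [1, 4, 5]
Visit 1, enqueue []
Visit 4, enqueue []
Visit 5, enqueue [7]
Visit 7, enqueue [0, 6]
Visit 0, enqueue [3]
Visit 6, enqueue []
Visit 3, enqueue []

BFS order: [2, 1, 4, 5, 7, 0, 6, 3]


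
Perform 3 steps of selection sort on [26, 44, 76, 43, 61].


Initial: [26, 44, 76, 43, 61]
Step 1: min=26 at 0
  Swap: [26, 44, 76, 43, 61]
Step 2: min=43 at 3
  Swap: [26, 43, 76, 44, 61]
Step 3: min=44 at 3
  Swap: [26, 43, 44, 76, 61]

After 3 steps: [26, 43, 44, 76, 61]


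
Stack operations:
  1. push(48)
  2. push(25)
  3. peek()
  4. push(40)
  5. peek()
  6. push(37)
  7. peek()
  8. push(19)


push(48) -> [48]
push(25) -> [48, 25]
peek()->25
push(40) -> [48, 25, 40]
peek()->40
push(37) -> [48, 25, 40, 37]
peek()->37
push(19) -> [48, 25, 40, 37, 19]

Final stack: [48, 25, 40, 37, 19]


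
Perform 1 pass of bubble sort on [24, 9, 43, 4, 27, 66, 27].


Initial: [24, 9, 43, 4, 27, 66, 27]
Pass 1: [9, 24, 4, 27, 43, 27, 66] (4 swaps)

After 1 pass: [9, 24, 4, 27, 43, 27, 66]


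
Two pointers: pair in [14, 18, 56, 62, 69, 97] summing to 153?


lo=0(14)+hi=5(97)=111
lo=1(18)+hi=5(97)=115
lo=2(56)+hi=5(97)=153

Yes: 56+97=153


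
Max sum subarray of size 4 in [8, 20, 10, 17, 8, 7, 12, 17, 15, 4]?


[0:4]: 55
[1:5]: 55
[2:6]: 42
[3:7]: 44
[4:8]: 44
[5:9]: 51
[6:10]: 48

Max: 55 at [0:4]


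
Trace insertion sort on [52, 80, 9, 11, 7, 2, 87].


Initial: [52, 80, 9, 11, 7, 2, 87]
Insert 80: [52, 80, 9, 11, 7, 2, 87]
Insert 9: [9, 52, 80, 11, 7, 2, 87]
Insert 11: [9, 11, 52, 80, 7, 2, 87]
Insert 7: [7, 9, 11, 52, 80, 2, 87]
Insert 2: [2, 7, 9, 11, 52, 80, 87]
Insert 87: [2, 7, 9, 11, 52, 80, 87]

Sorted: [2, 7, 9, 11, 52, 80, 87]


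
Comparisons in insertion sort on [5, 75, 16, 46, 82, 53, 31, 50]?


Algorithm: insertion sort
Input: [5, 75, 16, 46, 82, 53, 31, 50]
Sorted: [5, 16, 31, 46, 50, 53, 75, 82]

18


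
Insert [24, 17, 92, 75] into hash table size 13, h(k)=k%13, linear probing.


Insert 24: h=11 -> slot 11
Insert 17: h=4 -> slot 4
Insert 92: h=1 -> slot 1
Insert 75: h=10 -> slot 10

Table: [None, 92, None, None, 17, None, None, None, None, None, 75, 24, None]


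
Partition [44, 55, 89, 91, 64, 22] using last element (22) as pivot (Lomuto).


Pivot: 22
Place pivot at 0: [22, 55, 89, 91, 64, 44]

Partitioned: [22, 55, 89, 91, 64, 44]


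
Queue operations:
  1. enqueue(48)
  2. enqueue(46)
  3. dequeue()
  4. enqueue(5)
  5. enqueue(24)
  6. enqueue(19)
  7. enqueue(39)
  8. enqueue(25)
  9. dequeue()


enqueue(48) -> [48]
enqueue(46) -> [48, 46]
dequeue()->48, [46]
enqueue(5) -> [46, 5]
enqueue(24) -> [46, 5, 24]
enqueue(19) -> [46, 5, 24, 19]
enqueue(39) -> [46, 5, 24, 19, 39]
enqueue(25) -> [46, 5, 24, 19, 39, 25]
dequeue()->46, [5, 24, 19, 39, 25]

Final queue: [5, 24, 19, 39, 25]


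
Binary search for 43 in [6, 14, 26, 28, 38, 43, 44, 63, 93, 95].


Step 1: lo=0, hi=9, mid=4, val=38
Step 2: lo=5, hi=9, mid=7, val=63
Step 3: lo=5, hi=6, mid=5, val=43

Found at index 5


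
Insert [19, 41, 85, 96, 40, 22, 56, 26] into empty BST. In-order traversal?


Insert 19: root
Insert 41: R from 19
Insert 85: R from 19 -> R from 41
Insert 96: R from 19 -> R from 41 -> R from 85
Insert 40: R from 19 -> L from 41
Insert 22: R from 19 -> L from 41 -> L from 40
Insert 56: R from 19 -> R from 41 -> L from 85
Insert 26: R from 19 -> L from 41 -> L from 40 -> R from 22

In-order: [19, 22, 26, 40, 41, 56, 85, 96]


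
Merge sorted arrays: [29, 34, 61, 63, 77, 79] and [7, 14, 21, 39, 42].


Take 7 from B
Take 14 from B
Take 21 from B
Take 29 from A
Take 34 from A
Take 39 from B
Take 42 from B

Merged: [7, 14, 21, 29, 34, 39, 42, 61, 63, 77, 79]


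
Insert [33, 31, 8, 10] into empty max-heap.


Insert 33: [33]
Insert 31: [33, 31]
Insert 8: [33, 31, 8]
Insert 10: [33, 31, 8, 10]

Final heap: [33, 31, 8, 10]


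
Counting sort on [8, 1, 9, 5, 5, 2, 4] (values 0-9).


Input: [8, 1, 9, 5, 5, 2, 4]
Counts: [0, 1, 1, 0, 1, 2, 0, 0, 1, 1]

Sorted: [1, 2, 4, 5, 5, 8, 9]


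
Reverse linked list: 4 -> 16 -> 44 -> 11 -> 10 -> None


Step 1: curr=4, set curr.next=prev(None) | reversed so far: 4
Step 2: curr=16, set curr.next=prev(4) | reversed so far: 16 -> 4
Step 3: curr=44, set curr.next=prev(16) | reversed so far: 44 -> 16 -> 4
Step 4: curr=11, set curr.next=prev(44) | reversed so far: 11 -> 44 -> 16 -> 4
Step 5: curr=10, set curr.next=prev(11) | reversed so far: 10 -> 11 -> 44 -> 16 -> 4

10 -> 11 -> 44 -> 16 -> 4 -> None


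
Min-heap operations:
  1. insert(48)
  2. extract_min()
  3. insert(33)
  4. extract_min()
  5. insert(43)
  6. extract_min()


insert(48) -> [48]
extract_min()->48, []
insert(33) -> [33]
extract_min()->33, []
insert(43) -> [43]
extract_min()->43, []

Final heap: []


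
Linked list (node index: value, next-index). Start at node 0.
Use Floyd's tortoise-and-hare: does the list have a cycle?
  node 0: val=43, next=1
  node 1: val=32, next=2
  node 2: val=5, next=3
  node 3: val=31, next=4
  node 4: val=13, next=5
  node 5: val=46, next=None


Floyd's tortoise (slow, +1) and hare (fast, +2):
  init: slow=0, fast=0
  step 1: slow=1, fast=2
  step 2: slow=2, fast=4
  step 3: fast 4->5->None, no cycle

Cycle: no


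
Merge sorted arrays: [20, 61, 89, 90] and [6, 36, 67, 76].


Take 6 from B
Take 20 from A
Take 36 from B
Take 61 from A
Take 67 from B
Take 76 from B

Merged: [6, 20, 36, 61, 67, 76, 89, 90]


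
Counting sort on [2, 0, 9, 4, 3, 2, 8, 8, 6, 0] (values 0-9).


Input: [2, 0, 9, 4, 3, 2, 8, 8, 6, 0]
Counts: [2, 0, 2, 1, 1, 0, 1, 0, 2, 1]

Sorted: [0, 0, 2, 2, 3, 4, 6, 8, 8, 9]


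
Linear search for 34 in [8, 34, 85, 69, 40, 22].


i=0: 8!=34
i=1: 34==34 found!

Found at 1, 2 comps


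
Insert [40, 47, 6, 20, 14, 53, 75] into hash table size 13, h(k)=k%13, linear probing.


Insert 40: h=1 -> slot 1
Insert 47: h=8 -> slot 8
Insert 6: h=6 -> slot 6
Insert 20: h=7 -> slot 7
Insert 14: h=1, 1 probes -> slot 2
Insert 53: h=1, 2 probes -> slot 3
Insert 75: h=10 -> slot 10

Table: [None, 40, 14, 53, None, None, 6, 20, 47, None, 75, None, None]


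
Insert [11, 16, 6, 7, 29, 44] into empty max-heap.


Insert 11: [11]
Insert 16: [16, 11]
Insert 6: [16, 11, 6]
Insert 7: [16, 11, 6, 7]
Insert 29: [29, 16, 6, 7, 11]
Insert 44: [44, 16, 29, 7, 11, 6]

Final heap: [44, 16, 29, 7, 11, 6]


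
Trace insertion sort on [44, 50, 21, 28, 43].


Initial: [44, 50, 21, 28, 43]
Insert 50: [44, 50, 21, 28, 43]
Insert 21: [21, 44, 50, 28, 43]
Insert 28: [21, 28, 44, 50, 43]
Insert 43: [21, 28, 43, 44, 50]

Sorted: [21, 28, 43, 44, 50]


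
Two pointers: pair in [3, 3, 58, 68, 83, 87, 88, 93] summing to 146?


lo=0(3)+hi=7(93)=96
lo=1(3)+hi=7(93)=96
lo=2(58)+hi=7(93)=151
lo=2(58)+hi=6(88)=146

Yes: 58+88=146


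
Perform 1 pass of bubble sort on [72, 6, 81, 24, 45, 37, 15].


Initial: [72, 6, 81, 24, 45, 37, 15]
Pass 1: [6, 72, 24, 45, 37, 15, 81] (5 swaps)

After 1 pass: [6, 72, 24, 45, 37, 15, 81]


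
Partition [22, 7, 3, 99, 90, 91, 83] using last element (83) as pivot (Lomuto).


Pivot: 83
  22 <= 83: advance i (no swap)
  7 <= 83: advance i (no swap)
  3 <= 83: advance i (no swap)
Place pivot at 3: [22, 7, 3, 83, 90, 91, 99]

Partitioned: [22, 7, 3, 83, 90, 91, 99]


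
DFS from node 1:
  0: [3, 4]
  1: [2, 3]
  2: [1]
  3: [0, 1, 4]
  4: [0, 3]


Visit 1, push [3, 2]
Visit 2, push []
Visit 3, push [4, 0]
Visit 0, push [4]
Visit 4, push []

DFS order: [1, 2, 3, 0, 4]


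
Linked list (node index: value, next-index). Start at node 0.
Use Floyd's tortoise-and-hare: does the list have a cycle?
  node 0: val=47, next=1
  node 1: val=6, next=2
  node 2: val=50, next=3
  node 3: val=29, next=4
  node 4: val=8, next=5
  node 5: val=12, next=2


Floyd's tortoise (slow, +1) and hare (fast, +2):
  init: slow=0, fast=0
  step 1: slow=1, fast=2
  step 2: slow=2, fast=4
  step 3: slow=3, fast=2
  step 4: slow=4, fast=4
  slow == fast at node 4: cycle detected

Cycle: yes
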